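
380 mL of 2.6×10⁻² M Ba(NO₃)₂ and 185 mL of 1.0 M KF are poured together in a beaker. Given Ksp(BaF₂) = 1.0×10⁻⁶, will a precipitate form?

Yes

The combined volume is 565 mL.
[Ba²⁺] = (2.6×10⁻²)(380)/565 = 1.7×10⁻² M
[F⁻] = (1.0)(185)/565 = 0.33 M
Q = [Ba²⁺][F⁻]^2 = 1.9×10⁻³
Since Q (1.9×10⁻³) exceeds Ksp (1.0×10⁻⁶), BaF₂ will precipitate.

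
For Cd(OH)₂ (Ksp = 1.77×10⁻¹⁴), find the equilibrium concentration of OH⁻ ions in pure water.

Cd(OH)₂(s) ⇌ Cd²⁺(aq) + 2 OH⁻(aq)
If s mol/L of Cd(OH)₂ dissolves, [Cd²⁺] = s and [OH⁻] = 2s.
Ksp = [Cd²⁺][OH⁻]^2 = s · (2s)^2 = 4s^3 = 1.77×10⁻¹⁴
s = 1.64×10⁻⁵ M
[OH⁻] = 2s = 3.28×10⁻⁵ M

3.28×10⁻⁵ M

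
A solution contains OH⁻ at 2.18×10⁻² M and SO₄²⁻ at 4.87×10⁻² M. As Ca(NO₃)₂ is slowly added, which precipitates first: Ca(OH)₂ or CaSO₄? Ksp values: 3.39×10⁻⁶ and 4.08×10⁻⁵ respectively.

Precipitation begins when Q = Ksp.
For Ca(OH)₂: [Ca²⁺] = (Ksp/[OH⁻]^2) = 7.13×10⁻³ M
For CaSO₄: [Ca²⁺] = (Ksp/[SO₄²⁻]) = 8.38×10⁻⁴ M
CaSO₄ requires the lower [Ca²⁺], so it precipitates first.

CaSO₄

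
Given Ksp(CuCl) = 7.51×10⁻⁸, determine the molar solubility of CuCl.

2.74×10⁻⁴ M

CuCl(s) ⇌ Cu⁺(aq) + Cl⁻(aq)
Let s be the molar solubility. Then [Cu⁺] = s and [Cl⁻] = s.
Ksp = [Cu⁺][Cl⁻] = s · s = s^2
s^2 = 7.51×10⁻⁸
s = (7.51×10⁻⁸)^(1/2) = 2.74×10⁻⁴ mol L⁻¹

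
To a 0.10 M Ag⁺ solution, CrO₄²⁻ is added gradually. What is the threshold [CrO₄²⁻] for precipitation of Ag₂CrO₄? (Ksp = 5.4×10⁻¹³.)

Precipitation begins when Q = Ksp.
Ag₂CrO₄(s) ⇌ 2 Ag⁺(aq) + CrO₄²⁻(aq)
Ksp = [Ag⁺]^2[CrO₄²⁻] = [CrO₄²⁻](0.10)^2
[CrO₄²⁻] = 5.4×10⁻¹³ / (0.10)^2 = 5.4×10⁻¹¹
[CrO₄²⁻] = 5.4×10⁻¹¹ M

5.4×10⁻¹¹ M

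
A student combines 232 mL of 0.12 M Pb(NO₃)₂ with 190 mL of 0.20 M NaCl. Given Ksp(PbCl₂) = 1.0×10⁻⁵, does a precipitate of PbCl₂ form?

Yes

The combined volume is 422 mL.
[Pb²⁺] = (0.12)(232)/422 = 6.6×10⁻² M
[Cl⁻] = (0.20)(190)/422 = 9.0×10⁻² M
Q = [Pb²⁺][Cl⁻]^2 = 5.3×10⁻⁴
Because Q > Ksp (5.3×10⁻⁴ vs 1.0×10⁻⁵), a precipitate of PbCl₂ forms.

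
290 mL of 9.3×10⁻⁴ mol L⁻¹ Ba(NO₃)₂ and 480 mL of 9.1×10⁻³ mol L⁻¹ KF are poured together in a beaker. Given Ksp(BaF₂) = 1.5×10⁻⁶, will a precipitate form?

No

After mixing, V = 290 mL + 480 mL = 770 mL.
[Ba²⁺] = (9.3×10⁻⁴)(290)/770 = 3.5×10⁻⁴ mol L⁻¹
[F⁻] = (9.1×10⁻³)(480)/770 = 5.7×10⁻³ mol L⁻¹
Q = [Ba²⁺][F⁻]^2 = 1.1×10⁻⁸
Q = 1.1×10⁻⁸ < Ksp = 1.5×10⁻⁶, so the solution is unsaturated and no precipitate forms.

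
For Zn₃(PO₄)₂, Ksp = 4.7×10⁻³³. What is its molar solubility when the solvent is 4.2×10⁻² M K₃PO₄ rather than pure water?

Zn₃(PO₄)₂(s) ⇌ 3 Zn²⁺(aq) + 2 PO₄³⁻(aq)
PO₄³⁻ is already present at 4.2×10⁻² M. If s mol/L of Zn₃(PO₄)₂ dissolves, [Zn²⁺] = 3s while [PO₄³⁻] ≈ 4.2×10⁻² M.
Ksp = [Zn²⁺]^3[PO₄³⁻]^2 = (3s)^3(4.2×10⁻²)^2
(3s)^3 = 4.7×10⁻³³ / (4.2×10⁻²)^2 = 2.7×10⁻³⁰
s = 4.6×10⁻¹¹ M

4.6×10⁻¹¹ M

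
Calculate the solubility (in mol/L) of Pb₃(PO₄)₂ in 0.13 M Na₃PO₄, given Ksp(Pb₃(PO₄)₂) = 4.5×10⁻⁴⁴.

4.6×10⁻¹⁵ M

Pb₃(PO₄)₂(s) ⇌ 3 Pb²⁺(aq) + 2 PO₄³⁻(aq)
The solution already contains PO₄³⁻ at 0.13 M. Let s be the molar solubility of Pb₃(PO₄)₂.
[PO₄³⁻] ≈ 0.13 M (common ion dominates); [Pb²⁺] = 3s.
Ksp = [Pb²⁺]^3[PO₄³⁻]^2 = (3s)^3(0.13)^2
(3s)^3 = 4.5×10⁻⁴⁴ / (0.13)^2 = 2.7×10⁻⁴²
s = 4.6×10⁻¹⁵ M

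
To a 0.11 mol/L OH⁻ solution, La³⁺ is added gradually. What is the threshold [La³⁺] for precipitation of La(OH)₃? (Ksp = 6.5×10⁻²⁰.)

The threshold for precipitation is Q = Ksp.
La(OH)₃(s) ⇌ La³⁺(aq) + 3 OH⁻(aq)
Ksp = [La³⁺][OH⁻]^3 = [La³⁺](0.11)^3
[La³⁺] = 6.5×10⁻²⁰ / (0.11)^3 = 4.9×10⁻¹⁷
[La³⁺] = 4.9×10⁻¹⁷ mol/L

4.9×10⁻¹⁷ M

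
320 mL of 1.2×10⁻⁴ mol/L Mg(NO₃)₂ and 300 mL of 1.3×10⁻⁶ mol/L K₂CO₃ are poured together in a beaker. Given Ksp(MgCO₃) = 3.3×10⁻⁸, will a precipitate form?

No

The combined volume is 620 mL.
[Mg²⁺] = (1.2×10⁻⁴)(320)/620 = 6.2×10⁻⁵ mol/L
[CO₃²⁻] = (1.3×10⁻⁶)(300)/620 = 6.3×10⁻⁷ mol/L
Q = [Mg²⁺][CO₃²⁻] = 3.9×10⁻¹¹
Q < Ksp (3.9×10⁻¹¹ vs 3.3×10⁻⁸); the solution remains unsaturated and no precipitate forms.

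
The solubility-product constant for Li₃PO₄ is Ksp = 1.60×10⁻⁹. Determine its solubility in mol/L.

Li₃PO₄(s) ⇌ 3 Li⁺(aq) + PO₄³⁻(aq)
If s mol/L of Li₃PO₄ dissolves, [Li⁺] = 3s and [PO₄³⁻] = s.
Ksp = [Li⁺]^3[PO₄³⁻] = (3s)^3 · s = 27s^4
27s^4 = 1.60×10⁻⁹  ⇒  s^4 = 5.93×10⁻¹¹
Taking the 4th root, s = 2.77×10⁻³ mol L⁻¹.

2.77×10⁻³ M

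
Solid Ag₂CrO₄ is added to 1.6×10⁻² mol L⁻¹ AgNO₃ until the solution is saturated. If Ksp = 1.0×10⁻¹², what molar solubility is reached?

3.9×10⁻⁹ M

Ag₂CrO₄(s) ⇌ 2 Ag⁺(aq) + CrO₄²⁻(aq)
Let s be the solubility of Ag₂CrO₄ here. The common ion gives [Ag⁺] ≈ 1.6×10⁻² mol L⁻¹, and [CrO₄²⁻] = s.
Ksp = [Ag⁺]^2[CrO₄²⁻] = (1.6×10⁻²)^2s
s = 1.0×10⁻¹² / (1.6×10⁻²)^2 = 3.9×10⁻⁹
s = 3.9×10⁻⁹ mol L⁻¹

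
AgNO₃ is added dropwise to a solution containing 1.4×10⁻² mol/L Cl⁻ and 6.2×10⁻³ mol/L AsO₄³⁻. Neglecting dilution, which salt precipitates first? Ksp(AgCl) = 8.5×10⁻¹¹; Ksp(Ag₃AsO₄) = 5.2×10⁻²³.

Precipitation begins when Q = Ksp.
For AgCl: [Ag⁺] = (Ksp/[Cl⁻]) = 6.1×10⁻⁹ mol/L
For Ag₃AsO₄: [Ag⁺] = (Ksp/[AsO₄³⁻])^(1/3) = 2.0×10⁻⁷ mol/L
AgCl requires the lower [Ag⁺], so it precipitates first.

AgCl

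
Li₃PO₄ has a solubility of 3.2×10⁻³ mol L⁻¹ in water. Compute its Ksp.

Li₃PO₄(s) ⇌ 3 Li⁺(aq) + PO₄³⁻(aq)
With molar solubility s: [Li⁺] = 3s, [PO₄³⁻] = s.
Ksp = [Li⁺]^3[PO₄³⁻] = (3s)^3 · s = 27s^4
Ksp = 27 × (3.2×10⁻³)^4 = 2.8×10⁻⁹

Ksp = 2.8×10⁻⁹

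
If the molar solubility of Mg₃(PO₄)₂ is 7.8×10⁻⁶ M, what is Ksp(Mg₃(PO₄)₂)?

Ksp = 3.1×10⁻²⁴

Mg₃(PO₄)₂(s) ⇌ 3 Mg²⁺(aq) + 2 PO₄³⁻(aq)
For each mole of Mg₃(PO₄)₂ that dissolves per liter, [Mg²⁺] = 3s and [PO₄³⁻] = 2s; let s denote this solubility.
Ksp = [Mg²⁺]^3[PO₄³⁻]^2 = (3s)^3 · (2s)^2 = 108s^5
Ksp = 108 × (7.8×10⁻⁶)^5 = 3.1×10⁻²⁴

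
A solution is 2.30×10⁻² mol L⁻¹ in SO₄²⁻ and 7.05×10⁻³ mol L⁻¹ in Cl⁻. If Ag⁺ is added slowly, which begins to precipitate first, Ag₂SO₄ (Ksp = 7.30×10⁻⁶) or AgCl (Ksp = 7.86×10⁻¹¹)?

A salt starts to precipitate once the ion product Q reaches its Ksp.
For Ag₂SO₄: [Ag⁺] = (Ksp/[SO₄²⁻])^(1/2) = 1.78×10⁻² mol L⁻¹
For AgCl: [Ag⁺] = (Ksp/[Cl⁻]) = 1.11×10⁻⁸ mol L⁻¹
AgCl requires the lower [Ag⁺], so it precipitates first.

AgCl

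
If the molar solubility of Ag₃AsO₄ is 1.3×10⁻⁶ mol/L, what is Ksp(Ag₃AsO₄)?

Ksp = 7.7×10⁻²³

Ag₃AsO₄(s) ⇌ 3 Ag⁺(aq) + AsO₄³⁻(aq)
If s mol/L of Ag₃AsO₄ dissolves, [Ag⁺] = 3s and [AsO₄³⁻] = s.
Ksp = [Ag⁺]^3[AsO₄³⁻] = (3s)^3 · s = 27s^4
Ksp = 27 × (1.3×10⁻⁶)^4 = 7.7×10⁻²³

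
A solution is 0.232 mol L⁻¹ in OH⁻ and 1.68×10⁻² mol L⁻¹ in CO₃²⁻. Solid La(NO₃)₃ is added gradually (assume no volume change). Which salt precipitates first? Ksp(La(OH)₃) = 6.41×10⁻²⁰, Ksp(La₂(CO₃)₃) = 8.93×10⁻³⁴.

Precipitation of each salt begins when its ion product equals Ksp.
For La(OH)₃: [La³⁺] = (Ksp/[OH⁻]^3) = 5.13×10⁻¹⁸ mol L⁻¹
For La₂(CO₃)₃: [La³⁺] = (Ksp/[CO₃²⁻]^3)^(1/2) = 1.37×10⁻¹⁴ mol L⁻¹
Since La(OH)₃ needs less La³⁺ to reach saturation, it precipitates first.

La(OH)₃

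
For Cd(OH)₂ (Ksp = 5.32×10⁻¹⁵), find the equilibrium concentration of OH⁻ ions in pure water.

Cd(OH)₂(s) ⇌ Cd²⁺(aq) + 2 OH⁻(aq)
Let s be the molar solubility. Then [Cd²⁺] = s and [OH⁻] = 2s.
Ksp = [Cd²⁺][OH⁻]^2 = s · (2s)^2 = 4s^3 = 5.32×10⁻¹⁵
s = 1.10×10⁻⁵ M
[OH⁻] = 2s = 2.20×10⁻⁵ M

2.20×10⁻⁵ M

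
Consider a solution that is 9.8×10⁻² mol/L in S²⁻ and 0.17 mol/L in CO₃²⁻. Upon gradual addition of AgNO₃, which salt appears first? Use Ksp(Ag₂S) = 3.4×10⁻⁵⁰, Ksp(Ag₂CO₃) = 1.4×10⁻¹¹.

Ag₂S

Each salt precipitates once Q = Ksp for that salt.
For Ag₂S: [Ag⁺] = (Ksp/[S²⁻])^(1/2) = 5.9×10⁻²⁵ mol/L
For Ag₂CO₃: [Ag⁺] = (Ksp/[CO₃²⁻])^(1/2) = 9.1×10⁻⁶ mol/L
The smaller threshold [Ag⁺] is reached first, so Ag₂S precipitates first.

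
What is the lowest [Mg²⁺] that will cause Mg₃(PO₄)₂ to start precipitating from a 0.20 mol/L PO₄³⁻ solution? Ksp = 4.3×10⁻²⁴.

Precipitation of each salt begins when its ion product equals Ksp.
Mg₃(PO₄)₂(s) ⇌ 3 Mg²⁺(aq) + 2 PO₄³⁻(aq)
Ksp = [Mg²⁺]^3[PO₄³⁻]^2 = [Mg²⁺]^3(0.20)^2
[Mg²⁺]^3 = 4.3×10⁻²⁴ / (0.20)^2 = 1.1×10⁻²²
[Mg²⁺] = 4.8×10⁻⁸ mol/L

4.8×10⁻⁸ M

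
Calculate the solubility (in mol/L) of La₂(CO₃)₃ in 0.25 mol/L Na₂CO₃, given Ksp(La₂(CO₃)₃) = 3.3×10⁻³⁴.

7.3×10⁻¹⁷ M

La₂(CO₃)₃(s) ⇌ 2 La³⁺(aq) + 3 CO₃²⁻(aq)
With CO₃²⁻ already at 0.25 mol/L and s small, take [CO₃²⁻] ≈ 0.25 mol/L and [La³⁺] = 2s.
Ksp = [La³⁺]^2[CO₃²⁻]^3 = (2s)^2(0.25)^3
(2s)^2 = 3.3×10⁻³⁴ / (0.25)^3 = 2.1×10⁻³²
s = 7.3×10⁻¹⁷ mol/L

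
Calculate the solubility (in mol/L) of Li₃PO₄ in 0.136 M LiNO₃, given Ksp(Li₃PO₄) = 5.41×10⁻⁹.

2.15×10⁻⁶ M

Li₃PO₄(s) ⇌ 3 Li⁺(aq) + PO₄³⁻(aq)
With Li⁺ already at 0.136 M and s small, take [Li⁺] ≈ 0.136 M and [PO₄³⁻] = s.
Ksp = [Li⁺]^3[PO₄³⁻] = (0.136)^3s
s = 5.41×10⁻⁹ / (0.136)^3 = 2.15×10⁻⁶
s = 2.15×10⁻⁶ M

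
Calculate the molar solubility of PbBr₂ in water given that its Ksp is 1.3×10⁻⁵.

PbBr₂(s) ⇌ Pb²⁺(aq) + 2 Br⁻(aq)
For each mole of PbBr₂ that dissolves per liter, [Pb²⁺] = s and [Br⁻] = 2s; let s denote this solubility.
Ksp = [Pb²⁺][Br⁻]^2 = s · (2s)^2 = 4s^3
4s^3 = 1.3×10⁻⁵  ⇒  s^3 = 3.3×10⁻⁶
Taking the 3rd root, s = 1.5×10⁻² M.

1.5×10⁻² M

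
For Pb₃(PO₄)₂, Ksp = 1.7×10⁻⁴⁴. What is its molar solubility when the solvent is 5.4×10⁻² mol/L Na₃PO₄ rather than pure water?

6.0×10⁻¹⁵ M

Pb₃(PO₄)₂(s) ⇌ 3 Pb²⁺(aq) + 2 PO₄³⁻(aq)
PO₄³⁻ is already present at 5.4×10⁻² mol/L. If s mol/L of Pb₃(PO₄)₂ dissolves, [Pb²⁺] = 3s while [PO₄³⁻] ≈ 5.4×10⁻² mol/L.
Ksp = [Pb²⁺]^3[PO₄³⁻]^2 = (3s)^3(5.4×10⁻²)^2
(3s)^3 = 1.7×10⁻⁴⁴ / (5.4×10⁻²)^2 = 5.8×10⁻⁴²
s = 6.0×10⁻¹⁵ mol/L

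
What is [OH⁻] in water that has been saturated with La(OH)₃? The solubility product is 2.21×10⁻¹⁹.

2.85×10⁻⁵ M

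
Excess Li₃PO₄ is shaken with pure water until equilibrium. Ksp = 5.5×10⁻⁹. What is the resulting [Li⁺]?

1.1×10⁻² M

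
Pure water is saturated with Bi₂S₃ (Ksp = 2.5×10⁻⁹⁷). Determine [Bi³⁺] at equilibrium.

Bi₂S₃(s) ⇌ 2 Bi³⁺(aq) + 3 S²⁻(aq)
If s mol/L of Bi₂S₃ dissolves, [Bi³⁺] = 2s and [S²⁻] = 3s.
Ksp = [Bi³⁺]^2[S²⁻]^3 = (2s)^2 · (3s)^3 = 108s^5 = 2.5×10⁻⁹⁷
s = 1.9×10⁻²⁰ M
[Bi³⁺] = 2s = 3.7×10⁻²⁰ M

3.7×10⁻²⁰ M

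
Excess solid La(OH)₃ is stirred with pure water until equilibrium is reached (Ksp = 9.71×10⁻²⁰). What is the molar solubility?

7.74×10⁻⁶ M

La(OH)₃(s) ⇌ La³⁺(aq) + 3 OH⁻(aq)
With molar solubility s: [La³⁺] = s, [OH⁻] = 3s.
Ksp = [La³⁺][OH⁻]^3 = s · (3s)^3 = 27s^4
27s^4 = 9.71×10⁻²⁰  ⇒  s^4 = 3.60×10⁻²¹
Taking the 4th root, s = 7.74×10⁻⁶ mol/L.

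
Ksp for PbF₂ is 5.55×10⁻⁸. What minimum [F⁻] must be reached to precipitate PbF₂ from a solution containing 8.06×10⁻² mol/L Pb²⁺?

8.30×10⁻⁴ M

Precipitation of each salt begins when its ion product equals Ksp.
PbF₂(s) ⇌ Pb²⁺(aq) + 2 F⁻(aq)
Ksp = [Pb²⁺][F⁻]^2 = [F⁻]^2(8.06×10⁻²)
[F⁻]^2 = 5.55×10⁻⁸ / (8.06×10⁻²) = 6.89×10⁻⁷
[F⁻] = 8.30×10⁻⁴ mol/L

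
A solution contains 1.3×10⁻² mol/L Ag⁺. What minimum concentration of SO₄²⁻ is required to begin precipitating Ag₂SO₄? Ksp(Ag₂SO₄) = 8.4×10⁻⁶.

5.0×10⁻² M

Precipitation begins when Q = Ksp.
Ag₂SO₄(s) ⇌ 2 Ag⁺(aq) + SO₄²⁻(aq)
Ksp = [Ag⁺]^2[SO₄²⁻] = [SO₄²⁻](1.3×10⁻²)^2
[SO₄²⁻] = 8.4×10⁻⁶ / (1.3×10⁻²)^2 = 5.0×10⁻²
[SO₄²⁻] = 5.0×10⁻² mol/L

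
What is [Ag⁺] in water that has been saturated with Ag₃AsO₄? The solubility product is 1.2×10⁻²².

4.4×10⁻⁶ M

Ag₃AsO₄(s) ⇌ 3 Ag⁺(aq) + AsO₄³⁻(aq)
For each mole of Ag₃AsO₄ that dissolves per liter, [Ag⁺] = 3s and [AsO₄³⁻] = s; let s denote this solubility.
Ksp = [Ag⁺]^3[AsO₄³⁻] = (3s)^3 · s = 27s^4 = 1.2×10⁻²²
s = 1.5×10⁻⁶ mol L⁻¹
[Ag⁺] = 3s = 4.4×10⁻⁶ mol L⁻¹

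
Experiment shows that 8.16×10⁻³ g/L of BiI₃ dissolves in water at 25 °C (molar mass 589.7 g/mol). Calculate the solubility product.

s = (8.16×10⁻³ g L⁻¹)/(589.7 g mol⁻¹) = 1.3838×10⁻⁵ M
BiI₃(s) ⇌ Bi³⁺(aq) + 3 I⁻(aq)
Let s be the molar solubility. Then [Bi³⁺] = s and [I⁻] = 3s.
Ksp = [Bi³⁺][I⁻]^3 = s · (3s)^3 = 27s^4
Ksp = 27 × (1.3838×10⁻⁵)^4 = 9.90×10⁻¹⁹

Ksp = 9.90×10⁻¹⁹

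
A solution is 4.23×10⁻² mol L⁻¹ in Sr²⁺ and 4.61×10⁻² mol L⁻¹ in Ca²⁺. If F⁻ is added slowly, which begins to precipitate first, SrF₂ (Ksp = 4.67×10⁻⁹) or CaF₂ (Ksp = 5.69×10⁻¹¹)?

CaF₂

Each salt precipitates once Q = Ksp for that salt.
For SrF₂: [F⁻] = (Ksp/[Sr²⁺])^(1/2) = 3.32×10⁻⁴ mol L⁻¹
For CaF₂: [F⁻] = (Ksp/[Ca²⁺])^(1/2) = 3.51×10⁻⁵ mol L⁻¹
Since CaF₂ needs less F⁻ to reach saturation, it precipitates first.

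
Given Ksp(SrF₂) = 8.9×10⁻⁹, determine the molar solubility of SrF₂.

1.3×10⁻³ M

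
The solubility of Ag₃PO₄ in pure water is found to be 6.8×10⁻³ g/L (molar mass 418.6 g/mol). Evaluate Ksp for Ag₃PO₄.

s = (6.8×10⁻³ g L⁻¹)/(418.6 g mol⁻¹) = 1.624×10⁻⁵ M
Ag₃PO₄(s) ⇌ 3 Ag⁺(aq) + PO₄³⁻(aq)
With molar solubility s: [Ag⁺] = 3s, [PO₄³⁻] = s.
Ksp = [Ag⁺]^3[PO₄³⁻] = (3s)^3 · s = 27s^4
Ksp = 27 × (1.624×10⁻⁵)^4 = 1.9×10⁻¹⁸

Ksp = 1.9×10⁻¹⁸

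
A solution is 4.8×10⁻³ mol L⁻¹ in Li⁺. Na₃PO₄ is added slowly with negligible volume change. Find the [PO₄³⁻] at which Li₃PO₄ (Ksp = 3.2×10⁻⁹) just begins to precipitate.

2.9×10⁻² M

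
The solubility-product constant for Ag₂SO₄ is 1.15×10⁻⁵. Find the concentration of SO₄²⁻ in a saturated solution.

Ag₂SO₄(s) ⇌ 2 Ag⁺(aq) + SO₄²⁻(aq)
For each mole of Ag₂SO₄ that dissolves per liter, [Ag⁺] = 2s and [SO₄²⁻] = s; let s denote this solubility.
Ksp = [Ag⁺]^2[SO₄²⁻] = (2s)^2 · s = 4s^3 = 1.15×10⁻⁵
s = 1.42×10⁻² M
[SO₄²⁻] = s = 1.42×10⁻² M

1.42×10⁻² M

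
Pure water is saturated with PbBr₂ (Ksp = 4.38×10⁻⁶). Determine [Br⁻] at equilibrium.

PbBr₂(s) ⇌ Pb²⁺(aq) + 2 Br⁻(aq)
Let s be the molar solubility. Then [Pb²⁺] = s and [Br⁻] = 2s.
Ksp = [Pb²⁺][Br⁻]^2 = s · (2s)^2 = 4s^3 = 4.38×10⁻⁶
s = 1.03×10⁻² mol/L
[Br⁻] = 2s = 2.06×10⁻² mol/L

2.06×10⁻² M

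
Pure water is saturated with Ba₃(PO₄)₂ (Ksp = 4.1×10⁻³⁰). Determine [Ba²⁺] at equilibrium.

1.6×10⁻⁶ M

Ba₃(PO₄)₂(s) ⇌ 3 Ba²⁺(aq) + 2 PO₄³⁻(aq)
Let s be the molar solubility. Then [Ba²⁺] = 3s and [PO₄³⁻] = 2s.
Ksp = [Ba²⁺]^3[PO₄³⁻]^2 = (3s)^3 · (2s)^2 = 108s^5 = 4.1×10⁻³⁰
s = 5.2×10⁻⁷ M
[Ba²⁺] = 3s = 1.6×10⁻⁶ M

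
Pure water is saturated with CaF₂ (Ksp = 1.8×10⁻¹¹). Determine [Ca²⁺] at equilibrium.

1.7×10⁻⁴ M

CaF₂(s) ⇌ Ca²⁺(aq) + 2 F⁻(aq)
For each mole of CaF₂ that dissolves per liter, [Ca²⁺] = s and [F⁻] = 2s; let s denote this solubility.
Ksp = [Ca²⁺][F⁻]^2 = s · (2s)^2 = 4s^3 = 1.8×10⁻¹¹
s = 1.7×10⁻⁴ mol/L
[Ca²⁺] = s = 1.7×10⁻⁴ mol/L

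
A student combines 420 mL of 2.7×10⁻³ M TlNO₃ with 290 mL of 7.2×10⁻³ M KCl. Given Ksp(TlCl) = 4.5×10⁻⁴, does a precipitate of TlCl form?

No

Total volume after mixing = 420 + 290 = 710 mL.
[Tl⁺] = (2.7×10⁻³)(420)/710 = 1.6×10⁻³ M
[Cl⁻] = (7.2×10⁻³)(290)/710 = 2.9×10⁻³ M
Q = [Tl⁺][Cl⁻] = 4.7×10⁻⁶
Q < Ksp (4.7×10⁻⁶ vs 4.5×10⁻⁴); the solution remains unsaturated and no precipitate forms.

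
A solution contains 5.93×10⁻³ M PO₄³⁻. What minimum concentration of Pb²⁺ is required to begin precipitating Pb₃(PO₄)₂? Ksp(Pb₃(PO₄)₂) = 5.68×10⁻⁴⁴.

1.17×10⁻¹³ M

Precipitation of each salt begins when its ion product equals Ksp.
Pb₃(PO₄)₂(s) ⇌ 3 Pb²⁺(aq) + 2 PO₄³⁻(aq)
Ksp = [Pb²⁺]^3[PO₄³⁻]^2 = [Pb²⁺]^3(5.93×10⁻³)^2
[Pb²⁺]^3 = 5.68×10⁻⁴⁴ / (5.93×10⁻³)^2 = 1.62×10⁻³⁹
[Pb²⁺] = 1.17×10⁻¹³ M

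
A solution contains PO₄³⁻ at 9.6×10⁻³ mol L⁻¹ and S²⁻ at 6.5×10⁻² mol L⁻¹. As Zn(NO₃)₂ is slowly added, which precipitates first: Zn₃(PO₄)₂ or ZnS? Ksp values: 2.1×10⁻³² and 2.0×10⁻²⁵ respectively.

ZnS

Each salt precipitates once Q = Ksp for that salt.
For Zn₃(PO₄)₂: [Zn²⁺] = (Ksp/[PO₄³⁻]^2)^(1/3) = 6.1×10⁻¹⁰ mol L⁻¹
For ZnS: [Zn²⁺] = (Ksp/[S²⁻]) = 3.1×10⁻²⁴ mol L⁻¹
The smaller threshold [Zn²⁺] is reached first, so ZnS precipitates first.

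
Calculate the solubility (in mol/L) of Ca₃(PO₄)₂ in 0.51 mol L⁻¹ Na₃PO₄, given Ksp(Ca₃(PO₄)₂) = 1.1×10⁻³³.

5.4×10⁻¹² M

Ca₃(PO₄)₂(s) ⇌ 3 Ca²⁺(aq) + 2 PO₄³⁻(aq)
PO₄³⁻ is already present at 0.51 mol L⁻¹. If s mol/L of Ca₃(PO₄)₂ dissolves, [Ca²⁺] = 3s while [PO₄³⁻] ≈ 0.51 mol L⁻¹.
Ksp = [Ca²⁺]^3[PO₄³⁻]^2 = (3s)^3(0.51)^2
(3s)^3 = 1.1×10⁻³³ / (0.51)^2 = 4.2×10⁻³³
s = 5.4×10⁻¹² mol L⁻¹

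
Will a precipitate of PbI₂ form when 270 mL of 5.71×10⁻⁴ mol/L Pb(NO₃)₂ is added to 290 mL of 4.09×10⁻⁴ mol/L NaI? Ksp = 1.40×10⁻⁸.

No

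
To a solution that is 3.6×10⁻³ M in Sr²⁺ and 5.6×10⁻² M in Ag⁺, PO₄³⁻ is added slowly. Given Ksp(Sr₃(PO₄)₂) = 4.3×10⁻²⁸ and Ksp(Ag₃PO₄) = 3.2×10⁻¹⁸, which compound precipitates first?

Precipitation of each salt begins when its ion product equals Ksp.
For Sr₃(PO₄)₂: [PO₄³⁻] = (Ksp/[Sr²⁺]^3)^(1/2) = 9.6×10⁻¹¹ M
For Ag₃PO₄: [PO₄³⁻] = (Ksp/[Ag⁺]^3) = 1.8×10⁻¹⁴ M
The smaller threshold [PO₄³⁻] is reached first, so Ag₃PO₄ precipitates first.

Ag₃PO₄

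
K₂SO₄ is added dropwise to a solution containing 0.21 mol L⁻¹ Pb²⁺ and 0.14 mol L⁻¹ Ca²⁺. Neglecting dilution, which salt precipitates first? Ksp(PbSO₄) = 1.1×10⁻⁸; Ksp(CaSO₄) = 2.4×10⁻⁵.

PbSO₄

Each salt precipitates once Q = Ksp for that salt.
For PbSO₄: [SO₄²⁻] = (Ksp/[Pb²⁺]) = 5.2×10⁻⁸ mol L⁻¹
For CaSO₄: [SO₄²⁻] = (Ksp/[Ca²⁺]) = 1.7×10⁻⁴ mol L⁻¹
The smaller threshold [SO₄²⁻] is reached first, so PbSO₄ precipitates first.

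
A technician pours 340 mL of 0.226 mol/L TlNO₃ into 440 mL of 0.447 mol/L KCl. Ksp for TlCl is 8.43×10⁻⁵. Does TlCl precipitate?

Yes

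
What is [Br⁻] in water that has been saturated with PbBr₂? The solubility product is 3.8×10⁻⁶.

PbBr₂(s) ⇌ Pb²⁺(aq) + 2 Br⁻(aq)
If s mol/L of PbBr₂ dissolves, [Pb²⁺] = s and [Br⁻] = 2s.
Ksp = [Pb²⁺][Br⁻]^2 = s · (2s)^2 = 4s^3 = 3.8×10⁻⁶
s = 9.8×10⁻³ M
[Br⁻] = 2s = 2.0×10⁻² M

2.0×10⁻² M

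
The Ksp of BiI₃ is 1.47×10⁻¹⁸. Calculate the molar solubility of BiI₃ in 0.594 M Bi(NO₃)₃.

4.51×10⁻⁷ M

BiI₃(s) ⇌ Bi³⁺(aq) + 3 I⁻(aq)
Bi³⁺ is already present at 0.594 M. If s mol/L of BiI₃ dissolves, [I⁻] = 3s while [Bi³⁺] ≈ 0.594 M.
Ksp = [Bi³⁺][I⁻]^3 = (0.594)(3s)^3
(3s)^3 = 1.47×10⁻¹⁸ / (0.594) = 2.47×10⁻¹⁸
s = 4.51×10⁻⁷ M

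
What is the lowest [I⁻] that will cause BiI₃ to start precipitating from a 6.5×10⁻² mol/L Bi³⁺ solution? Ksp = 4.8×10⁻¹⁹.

A salt starts to precipitate once the ion product Q reaches its Ksp.
BiI₃(s) ⇌ Bi³⁺(aq) + 3 I⁻(aq)
Ksp = [Bi³⁺][I⁻]^3 = [I⁻]^3(6.5×10⁻²)
[I⁻]^3 = 4.8×10⁻¹⁹ / (6.5×10⁻²) = 7.4×10⁻¹⁸
[I⁻] = 1.9×10⁻⁶ mol/L

1.9×10⁻⁶ M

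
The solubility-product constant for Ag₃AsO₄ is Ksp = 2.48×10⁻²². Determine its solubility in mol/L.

Ag₃AsO₄(s) ⇌ 3 Ag⁺(aq) + AsO₄³⁻(aq)
For each mole of Ag₃AsO₄ that dissolves per liter, [Ag⁺] = 3s and [AsO₄³⁻] = s; let s denote this solubility.
Ksp = [Ag⁺]^3[AsO₄³⁻] = (3s)^3 · s = 27s^4
27s^4 = 2.48×10⁻²²  ⇒  s^4 = 9.19×10⁻²⁴
Taking the 4th root, s = 1.74×10⁻⁶ mol/L.

1.74×10⁻⁶ M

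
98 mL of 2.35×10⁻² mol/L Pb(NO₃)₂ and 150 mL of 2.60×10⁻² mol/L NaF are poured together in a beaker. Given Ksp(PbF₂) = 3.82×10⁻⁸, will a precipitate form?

Yes

The combined volume is 248 mL.
[Pb²⁺] = (2.35×10⁻²)(98)/248 = 9.29×10⁻³ mol/L
[F⁻] = (2.60×10⁻²)(150)/248 = 1.57×10⁻² mol/L
Q = [Pb²⁺][F⁻]^2 = 2.30×10⁻⁶
Because Q > Ksp (2.30×10⁻⁶ vs 3.82×10⁻⁸), a precipitate of PbF₂ forms.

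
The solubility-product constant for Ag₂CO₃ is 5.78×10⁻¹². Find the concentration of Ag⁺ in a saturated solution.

Ag₂CO₃(s) ⇌ 2 Ag⁺(aq) + CO₃²⁻(aq)
With molar solubility s: [Ag⁺] = 2s, [CO₃²⁻] = s.
Ksp = [Ag⁺]^2[CO₃²⁻] = (2s)^2 · s = 4s^3 = 5.78×10⁻¹²
s = 1.13×10⁻⁴ M
[Ag⁺] = 2s = 2.26×10⁻⁴ M

2.26×10⁻⁴ M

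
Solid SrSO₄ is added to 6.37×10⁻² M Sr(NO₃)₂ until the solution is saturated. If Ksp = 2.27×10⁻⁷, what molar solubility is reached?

3.56×10⁻⁶ M

SrSO₄(s) ⇌ Sr²⁺(aq) + SO₄²⁻(aq)
With Sr²⁺ already at 6.37×10⁻² M and s small, take [Sr²⁺] ≈ 6.37×10⁻² M and [SO₄²⁻] = s.
Ksp = [Sr²⁺][SO₄²⁻] = (6.37×10⁻²)s
s = 2.27×10⁻⁷ / (6.37×10⁻²) = 3.56×10⁻⁶
s = 3.56×10⁻⁶ M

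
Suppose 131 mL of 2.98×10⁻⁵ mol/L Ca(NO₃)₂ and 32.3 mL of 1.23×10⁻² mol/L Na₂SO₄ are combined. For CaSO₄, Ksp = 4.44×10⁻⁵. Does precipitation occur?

After mixing, V = 131 mL + 32.3 mL = 163.3 mL.
[Ca²⁺] = (2.98×10⁻⁵)(131)/163.3 = 2.39×10⁻⁵ mol/L
[SO₄²⁻] = (1.23×10⁻²)(32.3)/163.3 = 2.43×10⁻³ mol/L
Q = [Ca²⁺][SO₄²⁻] = 5.82×10⁻⁸
Since Q (5.82×10⁻⁸) is less than Ksp (4.44×10⁻⁵), no CaSO₄ precipitates.

No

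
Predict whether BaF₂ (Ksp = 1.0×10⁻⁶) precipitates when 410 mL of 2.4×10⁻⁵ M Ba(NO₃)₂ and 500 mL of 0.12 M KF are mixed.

Total volume after mixing = 410 + 500 = 910 mL.
[Ba²⁺] = (2.4×10⁻⁵)(410)/910 = 1.1×10⁻⁵ M
[F⁻] = (0.12)(500)/910 = 6.6×10⁻² M
Q = [Ba²⁺][F⁻]^2 = 4.7×10⁻⁸
Q = 4.7×10⁻⁸ < Ksp = 1.0×10⁻⁶, so the solution is unsaturated and no precipitate forms.

No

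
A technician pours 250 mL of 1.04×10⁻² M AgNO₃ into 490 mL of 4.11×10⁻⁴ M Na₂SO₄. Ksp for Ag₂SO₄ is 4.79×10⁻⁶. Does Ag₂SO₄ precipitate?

The combined volume is 740 mL.
[Ag⁺] = (1.04×10⁻²)(250)/740 = 3.51×10⁻³ M
[SO₄²⁻] = (4.11×10⁻⁴)(490)/740 = 2.72×10⁻⁴ M
Q = [Ag⁺]^2[SO₄²⁻] = 3.36×10⁻⁹
Q = 3.36×10⁻⁹ < Ksp = 4.79×10⁻⁶, so the solution is unsaturated and no precipitate forms.

No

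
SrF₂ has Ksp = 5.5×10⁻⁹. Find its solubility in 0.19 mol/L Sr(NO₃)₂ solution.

8.5×10⁻⁵ M

SrF₂(s) ⇌ Sr²⁺(aq) + 2 F⁻(aq)
The solution already contains Sr²⁺ at 0.19 mol/L. Let s be the molar solubility of SrF₂.
[Sr²⁺] ≈ 0.19 mol/L (common ion dominates); [F⁻] = 2s.
Ksp = [Sr²⁺][F⁻]^2 = (0.19)(2s)^2
(2s)^2 = 5.5×10⁻⁹ / (0.19) = 2.9×10⁻⁸
s = 8.5×10⁻⁵ mol/L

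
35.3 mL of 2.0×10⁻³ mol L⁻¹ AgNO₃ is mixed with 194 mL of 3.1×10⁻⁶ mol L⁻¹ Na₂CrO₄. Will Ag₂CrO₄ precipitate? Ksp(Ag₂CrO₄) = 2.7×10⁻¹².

No

The combined volume is 229.3 mL.
[Ag⁺] = (2.0×10⁻³)(35.3)/229.3 = 3.1×10⁻⁴ mol L⁻¹
[CrO₄²⁻] = (3.1×10⁻⁶)(194)/229.3 = 2.6×10⁻⁶ mol L⁻¹
Q = [Ag⁺]^2[CrO₄²⁻] = 2.5×10⁻¹³
Q = 2.5×10⁻¹³ < Ksp = 2.7×10⁻¹², so the solution is unsaturated and no precipitate forms.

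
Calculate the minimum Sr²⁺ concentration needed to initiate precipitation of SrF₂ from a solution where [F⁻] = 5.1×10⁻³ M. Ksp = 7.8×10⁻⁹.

3.0×10⁻⁴ M

A salt starts to precipitate once the ion product Q reaches its Ksp.
SrF₂(s) ⇌ Sr²⁺(aq) + 2 F⁻(aq)
Ksp = [Sr²⁺][F⁻]^2 = [Sr²⁺](5.1×10⁻³)^2
[Sr²⁺] = 7.8×10⁻⁹ / (5.1×10⁻³)^2 = 3.0×10⁻⁴
[Sr²⁺] = 3.0×10⁻⁴ M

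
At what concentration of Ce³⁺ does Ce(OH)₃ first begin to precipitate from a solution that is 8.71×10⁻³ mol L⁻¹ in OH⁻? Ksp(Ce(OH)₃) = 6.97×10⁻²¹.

A salt starts to precipitate once the ion product Q reaches its Ksp.
Ce(OH)₃(s) ⇌ Ce³⁺(aq) + 3 OH⁻(aq)
Ksp = [Ce³⁺][OH⁻]^3 = [Ce³⁺](8.71×10⁻³)^3
[Ce³⁺] = 6.97×10⁻²¹ / (8.71×10⁻³)^3 = 1.05×10⁻¹⁴
[Ce³⁺] = 1.05×10⁻¹⁴ mol L⁻¹

1.05×10⁻¹⁴ M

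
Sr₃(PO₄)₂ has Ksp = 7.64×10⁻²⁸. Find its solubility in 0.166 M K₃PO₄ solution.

Sr₃(PO₄)₂(s) ⇌ 3 Sr²⁺(aq) + 2 PO₄³⁻(aq)
The solution already contains PO₄³⁻ at 0.166 M. Let s be the molar solubility of Sr₃(PO₄)₂.
[PO₄³⁻] ≈ 0.166 M (common ion dominates); [Sr²⁺] = 3s.
Ksp = [Sr²⁺]^3[PO₄³⁻]^2 = (3s)^3(0.166)^2
(3s)^3 = 7.64×10⁻²⁸ / (0.166)^2 = 2.77×10⁻²⁶
s = 1.01×10⁻⁹ M

1.01×10⁻⁹ M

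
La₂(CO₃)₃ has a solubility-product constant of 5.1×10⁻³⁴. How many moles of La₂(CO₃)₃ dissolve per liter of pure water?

La₂(CO₃)₃(s) ⇌ 2 La³⁺(aq) + 3 CO₃²⁻(aq)
With molar solubility s: [La³⁺] = 2s, [CO₃²⁻] = 3s.
Ksp = [La³⁺]^2[CO₃²⁻]^3 = (2s)^2 · (3s)^3 = 108s^5
108s^5 = 5.1×10⁻³⁴  ⇒  s^5 = 4.7×10⁻³⁶
s = 8.6×10⁻⁸ M

8.6×10⁻⁸ M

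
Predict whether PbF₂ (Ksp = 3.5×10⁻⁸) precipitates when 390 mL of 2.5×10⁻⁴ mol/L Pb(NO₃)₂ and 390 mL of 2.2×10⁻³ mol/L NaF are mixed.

The combined volume is 780 mL.
[Pb²⁺] = (2.5×10⁻⁴)(390)/780 = 1.3×10⁻⁴ mol/L
[F⁻] = (2.2×10⁻³)(390)/780 = 1.1×10⁻³ mol/L
Q = [Pb²⁺][F⁻]^2 = 1.5×10⁻¹⁰
Since Q (1.5×10⁻¹⁰) is less than Ksp (3.5×10⁻⁸), no PbF₂ precipitates.

No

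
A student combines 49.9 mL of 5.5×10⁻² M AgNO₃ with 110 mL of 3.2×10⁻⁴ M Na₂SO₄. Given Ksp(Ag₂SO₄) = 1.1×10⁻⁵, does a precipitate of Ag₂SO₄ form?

Total volume after mixing = 49.9 + 110 = 159.9 mL.
[Ag⁺] = (5.5×10⁻²)(49.9)/159.9 = 1.7×10⁻² M
[SO₄²⁻] = (3.2×10⁻⁴)(110)/159.9 = 2.2×10⁻⁴ M
Q = [Ag⁺]^2[SO₄²⁻] = 6.5×10⁻⁸
Q = 6.5×10⁻⁸ < Ksp = 1.1×10⁻⁵, so the solution is unsaturated and no precipitate forms.

No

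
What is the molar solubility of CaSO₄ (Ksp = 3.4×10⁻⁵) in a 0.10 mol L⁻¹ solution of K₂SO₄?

3.4×10⁻⁴ M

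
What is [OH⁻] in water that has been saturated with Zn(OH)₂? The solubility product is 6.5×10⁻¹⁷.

5.1×10⁻⁶ M

Zn(OH)₂(s) ⇌ Zn²⁺(aq) + 2 OH⁻(aq)
For each mole of Zn(OH)₂ that dissolves per liter, [Zn²⁺] = s and [OH⁻] = 2s; let s denote this solubility.
Ksp = [Zn²⁺][OH⁻]^2 = s · (2s)^2 = 4s^3 = 6.5×10⁻¹⁷
s = 2.5×10⁻⁶ mol/L
[OH⁻] = 2s = 5.1×10⁻⁶ mol/L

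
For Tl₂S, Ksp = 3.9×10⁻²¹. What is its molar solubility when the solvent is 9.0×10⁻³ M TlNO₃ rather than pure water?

4.8×10⁻¹⁷ M

Tl₂S(s) ⇌ 2 Tl⁺(aq) + S²⁻(aq)
Let s be the solubility of Tl₂S here. The common ion gives [Tl⁺] ≈ 9.0×10⁻³ M, and [S²⁻] = s.
Ksp = [Tl⁺]^2[S²⁻] = (9.0×10⁻³)^2s
s = 3.9×10⁻²¹ / (9.0×10⁻³)^2 = 4.8×10⁻¹⁷
s = 4.8×10⁻¹⁷ M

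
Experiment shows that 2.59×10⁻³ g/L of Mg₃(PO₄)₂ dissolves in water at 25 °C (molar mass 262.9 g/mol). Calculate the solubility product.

Molar solubility s = (2.59×10⁻³ g/L) / (262.9 g/mol) = 9.8517×10⁻⁶ mol/L
Mg₃(PO₄)₂(s) ⇌ 3 Mg²⁺(aq) + 2 PO₄³⁻(aq)
With molar solubility s: [Mg²⁺] = 3s, [PO₄³⁻] = 2s.
Ksp = [Mg²⁺]^3[PO₄³⁻]^2 = (3s)^3 · (2s)^2 = 108s^5
Ksp = 108 × (9.8517×10⁻⁶)^5 = 1.00×10⁻²³

Ksp = 1.00×10⁻²³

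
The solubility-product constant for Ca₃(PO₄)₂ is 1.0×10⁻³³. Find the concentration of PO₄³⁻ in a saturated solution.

Ca₃(PO₄)₂(s) ⇌ 3 Ca²⁺(aq) + 2 PO₄³⁻(aq)
Call the molar solubility s, so that [Ca²⁺] = 3s and [PO₄³⁻] = 2s.
Ksp = [Ca²⁺]^3[PO₄³⁻]^2 = (3s)^3 · (2s)^2 = 108s^5 = 1.0×10⁻³³
s = 9.8×10⁻⁸ mol L⁻¹
[PO₄³⁻] = 2s = 2.0×10⁻⁷ mol L⁻¹

2.0×10⁻⁷ M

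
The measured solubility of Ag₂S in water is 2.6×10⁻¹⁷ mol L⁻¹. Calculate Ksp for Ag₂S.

Ag₂S(s) ⇌ 2 Ag⁺(aq) + S²⁻(aq)
For each mole of Ag₂S that dissolves per liter, [Ag⁺] = 2s and [S²⁻] = s; let s denote this solubility.
Ksp = [Ag⁺]^2[S²⁻] = (2s)^2 · s = 4s^3
Ksp = 4 × (2.6×10⁻¹⁷)^3 = 7.0×10⁻⁵⁰

Ksp = 7.0×10⁻⁵⁰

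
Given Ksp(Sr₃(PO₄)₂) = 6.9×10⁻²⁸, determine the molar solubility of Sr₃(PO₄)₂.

1.4×10⁻⁶ M

Sr₃(PO₄)₂(s) ⇌ 3 Sr²⁺(aq) + 2 PO₄³⁻(aq)
If s mol/L of Sr₃(PO₄)₂ dissolves, [Sr²⁺] = 3s and [PO₄³⁻] = 2s.
Ksp = [Sr²⁺]^3[PO₄³⁻]^2 = (3s)^3 · (2s)^2 = 108s^5
108s^5 = 6.9×10⁻²⁸  ⇒  s^5 = 6.4×10⁻³⁰
s = 1.4×10⁻⁶ M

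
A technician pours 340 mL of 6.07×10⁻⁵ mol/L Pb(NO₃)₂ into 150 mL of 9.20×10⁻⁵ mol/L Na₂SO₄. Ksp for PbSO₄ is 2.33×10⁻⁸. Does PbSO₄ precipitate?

Total volume after mixing = 340 + 150 = 490 mL.
[Pb²⁺] = (6.07×10⁻⁵)(340)/490 = 4.21×10⁻⁵ mol/L
[SO₄²⁻] = (9.20×10⁻⁵)(150)/490 = 2.82×10⁻⁵ mol/L
Q = [Pb²⁺][SO₄²⁻] = 1.19×10⁻⁹
Since Q (1.19×10⁻⁹) is less than Ksp (2.33×10⁻⁸), no PbSO₄ precipitates.

No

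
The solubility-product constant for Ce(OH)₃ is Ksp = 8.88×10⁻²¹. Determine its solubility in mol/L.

4.26×10⁻⁶ M

Ce(OH)₃(s) ⇌ Ce³⁺(aq) + 3 OH⁻(aq)
Let s be the molar solubility. Then [Ce³⁺] = s and [OH⁻] = 3s.
Ksp = [Ce³⁺][OH⁻]^3 = s · (3s)^3 = 27s^4
27s^4 = 8.88×10⁻²¹  ⇒  s^4 = 3.29×10⁻²²
s = (3.29×10⁻²²)^(1/4) = 4.26×10⁻⁶ mol/L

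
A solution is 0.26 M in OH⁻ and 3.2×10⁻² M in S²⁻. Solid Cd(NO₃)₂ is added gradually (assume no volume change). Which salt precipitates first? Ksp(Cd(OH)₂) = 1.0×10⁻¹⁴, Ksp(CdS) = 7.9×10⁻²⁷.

Precipitation begins when Q = Ksp.
For Cd(OH)₂: [Cd²⁺] = (Ksp/[OH⁻]^2) = 1.5×10⁻¹³ M
For CdS: [Cd²⁺] = (Ksp/[S²⁻]) = 2.5×10⁻²⁵ M
The smaller threshold [Cd²⁺] is reached first, so CdS precipitates first.

CdS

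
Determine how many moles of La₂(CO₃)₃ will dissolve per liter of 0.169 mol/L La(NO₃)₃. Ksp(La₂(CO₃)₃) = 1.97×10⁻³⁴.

6.35×10⁻¹² M

La₂(CO₃)₃(s) ⇌ 2 La³⁺(aq) + 3 CO₃²⁻(aq)
The solution already contains La³⁺ at 0.169 mol/L. Let s be the molar solubility of La₂(CO₃)₃.
[La³⁺] ≈ 0.169 mol/L (common ion dominates); [CO₃²⁻] = 3s.
Ksp = [La³⁺]^2[CO₃²⁻]^3 = (0.169)^2(3s)^3
(3s)^3 = 1.97×10⁻³⁴ / (0.169)^2 = 6.90×10⁻³³
s = 6.35×10⁻¹² mol/L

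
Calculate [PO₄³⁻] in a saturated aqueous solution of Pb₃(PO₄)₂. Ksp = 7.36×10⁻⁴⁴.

Pb₃(PO₄)₂(s) ⇌ 3 Pb²⁺(aq) + 2 PO₄³⁻(aq)
Call the molar solubility s, so that [Pb²⁺] = 3s and [PO₄³⁻] = 2s.
Ksp = [Pb²⁺]^3[PO₄³⁻]^2 = (3s)^3 · (2s)^2 = 108s^5 = 7.36×10⁻⁴⁴
s = 9.26×10⁻¹⁰ mol/L
[PO₄³⁻] = 2s = 1.85×10⁻⁹ mol/L

1.85×10⁻⁹ M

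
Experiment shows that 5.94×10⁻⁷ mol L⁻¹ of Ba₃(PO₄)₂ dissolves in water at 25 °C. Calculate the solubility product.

Ba₃(PO₄)₂(s) ⇌ 3 Ba²⁺(aq) + 2 PO₄³⁻(aq)
For each mole of Ba₃(PO₄)₂ that dissolves per liter, [Ba²⁺] = 3s and [PO₄³⁻] = 2s; let s denote this solubility.
Ksp = [Ba²⁺]^3[PO₄³⁻]^2 = (3s)^3 · (2s)^2 = 108s^5
Ksp = 108 × (5.94×10⁻⁷)^5 = 7.99×10⁻³⁰

Ksp = 7.99×10⁻³⁰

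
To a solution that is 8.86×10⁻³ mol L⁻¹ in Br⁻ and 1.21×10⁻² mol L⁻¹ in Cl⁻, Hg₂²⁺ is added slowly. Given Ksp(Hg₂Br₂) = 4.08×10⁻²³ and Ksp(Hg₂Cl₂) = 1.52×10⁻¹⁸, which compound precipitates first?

The threshold for precipitation is Q = Ksp.
For Hg₂Br₂: [Hg₂²⁺] = (Ksp/[Br⁻]^2) = 5.20×10⁻¹⁹ mol L⁻¹
For Hg₂Cl₂: [Hg₂²⁺] = (Ksp/[Cl⁻]^2) = 1.04×10⁻¹⁴ mol L⁻¹
The smaller threshold [Hg₂²⁺] is reached first, so Hg₂Br₂ precipitates first.

Hg₂Br₂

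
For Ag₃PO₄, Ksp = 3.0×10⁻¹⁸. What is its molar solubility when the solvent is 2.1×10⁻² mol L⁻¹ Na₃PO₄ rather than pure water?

1.7×10⁻⁶ M

Ag₃PO₄(s) ⇌ 3 Ag⁺(aq) + PO₄³⁻(aq)
With PO₄³⁻ already at 2.1×10⁻² mol L⁻¹ and s small, take [PO₄³⁻] ≈ 2.1×10⁻² mol L⁻¹ and [Ag⁺] = 3s.
Ksp = [Ag⁺]^3[PO₄³⁻] = (3s)^3(2.1×10⁻²)
(3s)^3 = 3.0×10⁻¹⁸ / (2.1×10⁻²) = 1.4×10⁻¹⁶
s = 1.7×10⁻⁶ mol L⁻¹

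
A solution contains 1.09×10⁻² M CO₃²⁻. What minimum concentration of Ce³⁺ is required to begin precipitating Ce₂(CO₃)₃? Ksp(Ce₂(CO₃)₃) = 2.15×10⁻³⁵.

4.07×10⁻¹⁵ M

Precipitation begins when Q = Ksp.
Ce₂(CO₃)₃(s) ⇌ 2 Ce³⁺(aq) + 3 CO₃²⁻(aq)
Ksp = [Ce³⁺]^2[CO₃²⁻]^3 = [Ce³⁺]^2(1.09×10⁻²)^3
[Ce³⁺]^2 = 2.15×10⁻³⁵ / (1.09×10⁻²)^3 = 1.66×10⁻²⁹
[Ce³⁺] = 4.07×10⁻¹⁵ M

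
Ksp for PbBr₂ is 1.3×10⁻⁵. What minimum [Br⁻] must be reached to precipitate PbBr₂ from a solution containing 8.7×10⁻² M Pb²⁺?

1.2×10⁻² M

A salt starts to precipitate once the ion product Q reaches its Ksp.
PbBr₂(s) ⇌ Pb²⁺(aq) + 2 Br⁻(aq)
Ksp = [Pb²⁺][Br⁻]^2 = [Br⁻]^2(8.7×10⁻²)
[Br⁻]^2 = 1.3×10⁻⁵ / (8.7×10⁻²) = 1.5×10⁻⁴
[Br⁻] = 1.2×10⁻² M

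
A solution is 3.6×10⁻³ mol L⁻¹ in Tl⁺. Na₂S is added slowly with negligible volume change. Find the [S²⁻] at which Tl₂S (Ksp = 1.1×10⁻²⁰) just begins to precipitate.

8.5×10⁻¹⁶ M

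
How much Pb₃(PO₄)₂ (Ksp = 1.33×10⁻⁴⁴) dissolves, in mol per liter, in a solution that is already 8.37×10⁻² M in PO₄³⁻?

4.13×10⁻¹⁵ M

Pb₃(PO₄)₂(s) ⇌ 3 Pb²⁺(aq) + 2 PO₄³⁻(aq)
With PO₄³⁻ already at 8.37×10⁻² M and s small, take [PO₄³⁻] ≈ 8.37×10⁻² M and [Pb²⁺] = 3s.
Ksp = [Pb²⁺]^3[PO₄³⁻]^2 = (3s)^3(8.37×10⁻²)^2
(3s)^3 = 1.33×10⁻⁴⁴ / (8.37×10⁻²)^2 = 1.90×10⁻⁴²
s = 4.13×10⁻¹⁵ M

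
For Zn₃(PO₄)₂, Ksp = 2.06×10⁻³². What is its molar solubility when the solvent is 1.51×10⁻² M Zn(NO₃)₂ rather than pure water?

Zn₃(PO₄)₂(s) ⇌ 3 Zn²⁺(aq) + 2 PO₄³⁻(aq)
Let s be the solubility of Zn₃(PO₄)₂ here. The common ion gives [Zn²⁺] ≈ 1.51×10⁻² M, and [PO₄³⁻] = 2s.
Ksp = [Zn²⁺]^3[PO₄³⁻]^2 = (1.51×10⁻²)^3(2s)^2
(2s)^2 = 2.06×10⁻³² / (1.51×10⁻²)^3 = 5.98×10⁻²⁷
s = 3.87×10⁻¹⁴ M

3.87×10⁻¹⁴ M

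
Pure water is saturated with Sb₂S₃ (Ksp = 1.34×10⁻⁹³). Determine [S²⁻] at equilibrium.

3.13×10⁻¹⁹ M

Sb₂S₃(s) ⇌ 2 Sb³⁺(aq) + 3 S²⁻(aq)
Let s be the molar solubility. Then [Sb³⁺] = 2s and [S²⁻] = 3s.
Ksp = [Sb³⁺]^2[S²⁻]^3 = (2s)^2 · (3s)^3 = 108s^5 = 1.34×10⁻⁹³
s = 1.04×10⁻¹⁹ mol L⁻¹
[S²⁻] = 3s = 3.13×10⁻¹⁹ mol L⁻¹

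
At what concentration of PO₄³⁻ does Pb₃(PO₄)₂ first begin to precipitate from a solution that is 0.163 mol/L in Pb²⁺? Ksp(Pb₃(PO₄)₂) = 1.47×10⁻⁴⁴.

Precipitation of each salt begins when its ion product equals Ksp.
Pb₃(PO₄)₂(s) ⇌ 3 Pb²⁺(aq) + 2 PO₄³⁻(aq)
Ksp = [Pb²⁺]^3[PO₄³⁻]^2 = [PO₄³⁻]^2(0.163)^3
[PO₄³⁻]^2 = 1.47×10⁻⁴⁴ / (0.163)^3 = 3.39×10⁻⁴²
[PO₄³⁻] = 1.84×10⁻²¹ mol/L

1.84×10⁻²¹ M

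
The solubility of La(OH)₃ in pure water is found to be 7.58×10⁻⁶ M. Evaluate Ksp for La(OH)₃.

Ksp = 8.91×10⁻²⁰

La(OH)₃(s) ⇌ La³⁺(aq) + 3 OH⁻(aq)
Call the molar solubility s, so that [La³⁺] = s and [OH⁻] = 3s.
Ksp = [La³⁺][OH⁻]^3 = s · (3s)^3 = 27s^4
Ksp = 27 × (7.58×10⁻⁶)^4 = 8.91×10⁻²⁰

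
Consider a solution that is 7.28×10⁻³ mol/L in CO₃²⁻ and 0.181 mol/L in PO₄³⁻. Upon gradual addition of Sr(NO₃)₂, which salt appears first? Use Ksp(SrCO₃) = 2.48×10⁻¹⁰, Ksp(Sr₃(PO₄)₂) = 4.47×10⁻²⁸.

Sr₃(PO₄)₂

Precipitation begins when Q = Ksp.
For SrCO₃: [Sr²⁺] = (Ksp/[CO₃²⁻]) = 3.41×10⁻⁸ mol/L
For Sr₃(PO₄)₂: [Sr²⁺] = (Ksp/[PO₄³⁻]^2)^(1/3) = 2.39×10⁻⁹ mol/L
Since Sr₃(PO₄)₂ needs less Sr²⁺ to reach saturation, it precipitates first.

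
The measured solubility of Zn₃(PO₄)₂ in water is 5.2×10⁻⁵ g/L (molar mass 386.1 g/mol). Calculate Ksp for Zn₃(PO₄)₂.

Ksp = 4.8×10⁻³³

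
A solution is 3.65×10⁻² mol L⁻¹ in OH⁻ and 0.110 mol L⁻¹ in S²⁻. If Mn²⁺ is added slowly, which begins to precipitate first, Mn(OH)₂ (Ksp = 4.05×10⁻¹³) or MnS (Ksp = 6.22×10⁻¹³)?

MnS

A salt starts to precipitate once the ion product Q reaches its Ksp.
For Mn(OH)₂: [Mn²⁺] = (Ksp/[OH⁻]^2) = 3.04×10⁻¹⁰ mol L⁻¹
For MnS: [Mn²⁺] = (Ksp/[S²⁻]) = 5.65×10⁻¹² mol L⁻¹
Since MnS needs less Mn²⁺ to reach saturation, it precipitates first.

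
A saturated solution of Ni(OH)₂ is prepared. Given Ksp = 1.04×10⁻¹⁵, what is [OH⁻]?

1.28×10⁻⁵ M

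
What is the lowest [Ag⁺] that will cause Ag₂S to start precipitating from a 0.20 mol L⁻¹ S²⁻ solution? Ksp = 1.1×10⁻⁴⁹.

A salt starts to precipitate once the ion product Q reaches its Ksp.
Ag₂S(s) ⇌ 2 Ag⁺(aq) + S²⁻(aq)
Ksp = [Ag⁺]^2[S²⁻] = [Ag⁺]^2(0.20)
[Ag⁺]^2 = 1.1×10⁻⁴⁹ / (0.20) = 5.5×10⁻⁴⁹
[Ag⁺] = 7.4×10⁻²⁵ mol L⁻¹

7.4×10⁻²⁵ M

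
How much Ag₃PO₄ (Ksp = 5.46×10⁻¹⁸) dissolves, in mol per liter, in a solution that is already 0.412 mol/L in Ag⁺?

Ag₃PO₄(s) ⇌ 3 Ag⁺(aq) + PO₄³⁻(aq)
With Ag⁺ already at 0.412 mol/L and s small, take [Ag⁺] ≈ 0.412 mol/L and [PO₄³⁻] = s.
Ksp = [Ag⁺]^3[PO₄³⁻] = (0.412)^3s
s = 5.46×10⁻¹⁸ / (0.412)^3 = 7.81×10⁻¹⁷
s = 7.81×10⁻¹⁷ mol/L

7.81×10⁻¹⁷ M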